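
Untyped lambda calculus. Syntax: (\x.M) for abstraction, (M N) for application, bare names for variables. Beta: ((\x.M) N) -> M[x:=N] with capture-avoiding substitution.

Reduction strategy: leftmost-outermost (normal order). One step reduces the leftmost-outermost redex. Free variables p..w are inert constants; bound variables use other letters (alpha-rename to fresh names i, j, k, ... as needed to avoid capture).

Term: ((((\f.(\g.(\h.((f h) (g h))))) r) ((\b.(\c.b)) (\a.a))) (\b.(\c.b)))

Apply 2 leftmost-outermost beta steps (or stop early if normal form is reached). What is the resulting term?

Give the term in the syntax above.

Step 0: ((((\f.(\g.(\h.((f h) (g h))))) r) ((\b.(\c.b)) (\a.a))) (\b.(\c.b)))
Step 1: (((\g.(\h.((r h) (g h)))) ((\b.(\c.b)) (\a.a))) (\b.(\c.b)))
Step 2: ((\h.((r h) (((\b.(\c.b)) (\a.a)) h))) (\b.(\c.b)))

Answer: ((\h.((r h) (((\b.(\c.b)) (\a.a)) h))) (\b.(\c.b)))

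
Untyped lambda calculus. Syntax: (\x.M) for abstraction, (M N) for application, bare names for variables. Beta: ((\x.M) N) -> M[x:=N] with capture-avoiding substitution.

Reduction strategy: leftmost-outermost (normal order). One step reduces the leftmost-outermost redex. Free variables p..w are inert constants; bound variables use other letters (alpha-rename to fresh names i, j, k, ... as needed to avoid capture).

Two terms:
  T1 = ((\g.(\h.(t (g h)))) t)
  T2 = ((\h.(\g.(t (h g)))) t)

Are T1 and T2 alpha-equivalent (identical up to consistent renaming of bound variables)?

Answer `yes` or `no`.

Answer: yes

Derivation:
Term 1: ((\g.(\h.(t (g h)))) t)
Term 2: ((\h.(\g.(t (h g)))) t)
Alpha-equivalence: compare structure up to binder renaming.
Result: True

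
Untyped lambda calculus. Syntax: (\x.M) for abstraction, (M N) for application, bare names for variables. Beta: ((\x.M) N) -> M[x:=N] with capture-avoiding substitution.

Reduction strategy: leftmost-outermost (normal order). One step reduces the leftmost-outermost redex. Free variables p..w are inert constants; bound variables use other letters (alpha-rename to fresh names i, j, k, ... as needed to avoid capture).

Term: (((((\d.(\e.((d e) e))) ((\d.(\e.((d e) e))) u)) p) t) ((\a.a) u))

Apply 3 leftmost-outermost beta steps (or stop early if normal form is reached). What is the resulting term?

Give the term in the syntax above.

Answer: (((((\e.((u e) e)) p) p) t) ((\a.a) u))

Derivation:
Step 0: (((((\d.(\e.((d e) e))) ((\d.(\e.((d e) e))) u)) p) t) ((\a.a) u))
Step 1: ((((\e.((((\d.(\e.((d e) e))) u) e) e)) p) t) ((\a.a) u))
Step 2: ((((((\d.(\e.((d e) e))) u) p) p) t) ((\a.a) u))
Step 3: (((((\e.((u e) e)) p) p) t) ((\a.a) u))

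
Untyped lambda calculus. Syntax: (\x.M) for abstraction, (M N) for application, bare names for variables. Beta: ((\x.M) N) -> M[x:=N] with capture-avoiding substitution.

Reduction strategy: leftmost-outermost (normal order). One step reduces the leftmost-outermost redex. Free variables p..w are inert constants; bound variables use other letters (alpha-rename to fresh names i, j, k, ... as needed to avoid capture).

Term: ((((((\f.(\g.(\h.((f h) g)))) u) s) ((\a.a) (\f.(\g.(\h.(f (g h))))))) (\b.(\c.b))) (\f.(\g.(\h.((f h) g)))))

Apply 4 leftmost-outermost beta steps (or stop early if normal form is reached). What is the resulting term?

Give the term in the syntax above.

Answer: ((((u (\f.(\g.(\h.(f (g h)))))) s) (\b.(\c.b))) (\f.(\g.(\h.((f h) g)))))

Derivation:
Step 0: ((((((\f.(\g.(\h.((f h) g)))) u) s) ((\a.a) (\f.(\g.(\h.(f (g h))))))) (\b.(\c.b))) (\f.(\g.(\h.((f h) g)))))
Step 1: (((((\g.(\h.((u h) g))) s) ((\a.a) (\f.(\g.(\h.(f (g h))))))) (\b.(\c.b))) (\f.(\g.(\h.((f h) g)))))
Step 2: ((((\h.((u h) s)) ((\a.a) (\f.(\g.(\h.(f (g h))))))) (\b.(\c.b))) (\f.(\g.(\h.((f h) g)))))
Step 3: ((((u ((\a.a) (\f.(\g.(\h.(f (g h))))))) s) (\b.(\c.b))) (\f.(\g.(\h.((f h) g)))))
Step 4: ((((u (\f.(\g.(\h.(f (g h)))))) s) (\b.(\c.b))) (\f.(\g.(\h.((f h) g)))))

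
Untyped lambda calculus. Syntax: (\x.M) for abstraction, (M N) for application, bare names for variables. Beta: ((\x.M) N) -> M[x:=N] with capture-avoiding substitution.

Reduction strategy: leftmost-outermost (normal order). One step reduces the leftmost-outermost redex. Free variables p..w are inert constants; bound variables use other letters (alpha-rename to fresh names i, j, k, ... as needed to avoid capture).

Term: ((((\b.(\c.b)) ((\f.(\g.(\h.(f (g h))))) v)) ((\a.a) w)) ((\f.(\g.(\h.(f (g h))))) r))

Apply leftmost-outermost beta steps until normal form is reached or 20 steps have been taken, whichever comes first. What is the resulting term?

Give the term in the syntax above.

Answer: (\h.(v (\i.(r (h i)))))

Derivation:
Step 0: ((((\b.(\c.b)) ((\f.(\g.(\h.(f (g h))))) v)) ((\a.a) w)) ((\f.(\g.(\h.(f (g h))))) r))
Step 1: (((\c.((\f.(\g.(\h.(f (g h))))) v)) ((\a.a) w)) ((\f.(\g.(\h.(f (g h))))) r))
Step 2: (((\f.(\g.(\h.(f (g h))))) v) ((\f.(\g.(\h.(f (g h))))) r))
Step 3: ((\g.(\h.(v (g h)))) ((\f.(\g.(\h.(f (g h))))) r))
Step 4: (\h.(v (((\f.(\g.(\h.(f (g h))))) r) h)))
Step 5: (\h.(v ((\g.(\h.(r (g h)))) h)))
Step 6: (\h.(v (\i.(r (h i)))))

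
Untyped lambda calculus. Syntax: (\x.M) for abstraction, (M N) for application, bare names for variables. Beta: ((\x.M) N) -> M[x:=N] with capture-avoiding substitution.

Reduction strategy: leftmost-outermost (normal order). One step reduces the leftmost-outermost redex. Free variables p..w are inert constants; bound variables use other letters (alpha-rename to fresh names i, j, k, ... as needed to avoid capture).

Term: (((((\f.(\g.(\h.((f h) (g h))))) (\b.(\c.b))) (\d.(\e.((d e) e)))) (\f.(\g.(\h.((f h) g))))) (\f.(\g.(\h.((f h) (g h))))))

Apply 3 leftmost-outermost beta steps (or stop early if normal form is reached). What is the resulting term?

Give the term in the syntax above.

Step 0: (((((\f.(\g.(\h.((f h) (g h))))) (\b.(\c.b))) (\d.(\e.((d e) e)))) (\f.(\g.(\h.((f h) g))))) (\f.(\g.(\h.((f h) (g h))))))
Step 1: ((((\g.(\h.(((\b.(\c.b)) h) (g h)))) (\d.(\e.((d e) e)))) (\f.(\g.(\h.((f h) g))))) (\f.(\g.(\h.((f h) (g h))))))
Step 2: (((\h.(((\b.(\c.b)) h) ((\d.(\e.((d e) e))) h))) (\f.(\g.(\h.((f h) g))))) (\f.(\g.(\h.((f h) (g h))))))
Step 3: ((((\b.(\c.b)) (\f.(\g.(\h.((f h) g))))) ((\d.(\e.((d e) e))) (\f.(\g.(\h.((f h) g)))))) (\f.(\g.(\h.((f h) (g h))))))

Answer: ((((\b.(\c.b)) (\f.(\g.(\h.((f h) g))))) ((\d.(\e.((d e) e))) (\f.(\g.(\h.((f h) g)))))) (\f.(\g.(\h.((f h) (g h))))))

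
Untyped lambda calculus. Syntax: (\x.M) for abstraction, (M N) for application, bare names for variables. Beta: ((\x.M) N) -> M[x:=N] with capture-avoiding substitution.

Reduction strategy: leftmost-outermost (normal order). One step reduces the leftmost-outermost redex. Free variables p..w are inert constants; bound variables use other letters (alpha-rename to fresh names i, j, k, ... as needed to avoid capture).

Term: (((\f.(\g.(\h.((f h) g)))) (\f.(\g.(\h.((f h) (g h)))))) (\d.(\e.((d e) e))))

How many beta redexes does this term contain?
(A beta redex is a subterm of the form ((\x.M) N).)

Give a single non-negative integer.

Answer: 1

Derivation:
Term: (((\f.(\g.(\h.((f h) g)))) (\f.(\g.(\h.((f h) (g h)))))) (\d.(\e.((d e) e))))
  Redex: ((\f.(\g.(\h.((f h) g)))) (\f.(\g.(\h.((f h) (g h))))))
Total redexes: 1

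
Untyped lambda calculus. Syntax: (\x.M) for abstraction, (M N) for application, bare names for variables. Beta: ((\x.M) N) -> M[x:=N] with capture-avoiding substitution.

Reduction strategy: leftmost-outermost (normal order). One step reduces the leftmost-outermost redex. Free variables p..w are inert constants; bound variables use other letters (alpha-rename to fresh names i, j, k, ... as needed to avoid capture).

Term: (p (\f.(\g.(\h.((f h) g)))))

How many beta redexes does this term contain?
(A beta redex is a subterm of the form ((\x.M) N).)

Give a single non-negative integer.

Term: (p (\f.(\g.(\h.((f h) g)))))
  (no redexes)
Total redexes: 0

Answer: 0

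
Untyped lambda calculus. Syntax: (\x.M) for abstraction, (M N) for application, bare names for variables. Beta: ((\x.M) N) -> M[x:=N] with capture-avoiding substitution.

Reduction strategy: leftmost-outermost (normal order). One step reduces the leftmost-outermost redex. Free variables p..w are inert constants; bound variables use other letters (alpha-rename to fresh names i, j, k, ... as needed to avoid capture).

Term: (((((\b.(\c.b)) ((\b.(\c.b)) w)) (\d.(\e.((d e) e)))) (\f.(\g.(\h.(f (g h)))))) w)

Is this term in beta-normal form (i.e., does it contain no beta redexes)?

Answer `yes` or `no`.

Term: (((((\b.(\c.b)) ((\b.(\c.b)) w)) (\d.(\e.((d e) e)))) (\f.(\g.(\h.(f (g h)))))) w)
Found 2 beta redex(es).

Answer: no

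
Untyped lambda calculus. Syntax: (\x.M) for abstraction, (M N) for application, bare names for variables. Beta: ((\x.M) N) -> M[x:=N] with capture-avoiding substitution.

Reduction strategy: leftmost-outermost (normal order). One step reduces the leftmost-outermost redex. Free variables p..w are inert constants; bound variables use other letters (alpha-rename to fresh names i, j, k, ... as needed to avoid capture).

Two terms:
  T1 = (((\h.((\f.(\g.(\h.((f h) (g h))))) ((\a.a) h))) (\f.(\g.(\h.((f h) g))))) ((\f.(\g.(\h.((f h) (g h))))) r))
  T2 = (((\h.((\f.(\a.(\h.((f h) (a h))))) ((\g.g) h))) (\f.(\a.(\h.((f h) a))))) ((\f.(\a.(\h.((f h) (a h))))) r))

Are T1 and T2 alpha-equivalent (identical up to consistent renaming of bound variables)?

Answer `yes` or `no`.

Term 1: (((\h.((\f.(\g.(\h.((f h) (g h))))) ((\a.a) h))) (\f.(\g.(\h.((f h) g))))) ((\f.(\g.(\h.((f h) (g h))))) r))
Term 2: (((\h.((\f.(\a.(\h.((f h) (a h))))) ((\g.g) h))) (\f.(\a.(\h.((f h) a))))) ((\f.(\a.(\h.((f h) (a h))))) r))
Alpha-equivalence: compare structure up to binder renaming.
Result: True

Answer: yes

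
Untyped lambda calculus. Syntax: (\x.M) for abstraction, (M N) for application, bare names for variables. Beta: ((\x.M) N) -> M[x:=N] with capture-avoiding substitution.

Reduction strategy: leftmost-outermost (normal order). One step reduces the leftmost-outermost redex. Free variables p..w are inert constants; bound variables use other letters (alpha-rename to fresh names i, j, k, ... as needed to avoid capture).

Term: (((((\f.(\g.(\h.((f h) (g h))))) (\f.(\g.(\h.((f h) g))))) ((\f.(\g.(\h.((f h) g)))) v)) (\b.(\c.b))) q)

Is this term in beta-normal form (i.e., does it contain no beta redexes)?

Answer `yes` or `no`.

Term: (((((\f.(\g.(\h.((f h) (g h))))) (\f.(\g.(\h.((f h) g))))) ((\f.(\g.(\h.((f h) g)))) v)) (\b.(\c.b))) q)
Found 2 beta redex(es).

Answer: no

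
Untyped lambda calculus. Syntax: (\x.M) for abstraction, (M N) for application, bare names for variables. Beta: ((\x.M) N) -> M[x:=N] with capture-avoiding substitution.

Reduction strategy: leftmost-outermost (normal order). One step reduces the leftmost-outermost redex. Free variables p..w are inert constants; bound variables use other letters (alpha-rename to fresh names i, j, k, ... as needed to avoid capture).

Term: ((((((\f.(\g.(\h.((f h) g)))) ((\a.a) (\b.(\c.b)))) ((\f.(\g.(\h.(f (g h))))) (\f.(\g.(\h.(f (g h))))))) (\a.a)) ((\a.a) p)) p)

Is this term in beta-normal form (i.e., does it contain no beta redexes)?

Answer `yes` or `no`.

Term: ((((((\f.(\g.(\h.((f h) g)))) ((\a.a) (\b.(\c.b)))) ((\f.(\g.(\h.(f (g h))))) (\f.(\g.(\h.(f (g h))))))) (\a.a)) ((\a.a) p)) p)
Found 4 beta redex(es).

Answer: no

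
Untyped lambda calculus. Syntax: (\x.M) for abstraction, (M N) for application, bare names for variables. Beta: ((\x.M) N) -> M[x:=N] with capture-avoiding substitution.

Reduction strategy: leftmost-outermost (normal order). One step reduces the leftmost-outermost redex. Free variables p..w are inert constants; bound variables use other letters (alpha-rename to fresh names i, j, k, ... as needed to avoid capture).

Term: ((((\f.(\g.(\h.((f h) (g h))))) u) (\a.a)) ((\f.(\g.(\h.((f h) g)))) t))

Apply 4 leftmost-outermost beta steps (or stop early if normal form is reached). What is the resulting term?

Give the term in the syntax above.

Step 0: ((((\f.(\g.(\h.((f h) (g h))))) u) (\a.a)) ((\f.(\g.(\h.((f h) g)))) t))
Step 1: (((\g.(\h.((u h) (g h)))) (\a.a)) ((\f.(\g.(\h.((f h) g)))) t))
Step 2: ((\h.((u h) ((\a.a) h))) ((\f.(\g.(\h.((f h) g)))) t))
Step 3: ((u ((\f.(\g.(\h.((f h) g)))) t)) ((\a.a) ((\f.(\g.(\h.((f h) g)))) t)))
Step 4: ((u (\g.(\h.((t h) g)))) ((\a.a) ((\f.(\g.(\h.((f h) g)))) t)))

Answer: ((u (\g.(\h.((t h) g)))) ((\a.a) ((\f.(\g.(\h.((f h) g)))) t)))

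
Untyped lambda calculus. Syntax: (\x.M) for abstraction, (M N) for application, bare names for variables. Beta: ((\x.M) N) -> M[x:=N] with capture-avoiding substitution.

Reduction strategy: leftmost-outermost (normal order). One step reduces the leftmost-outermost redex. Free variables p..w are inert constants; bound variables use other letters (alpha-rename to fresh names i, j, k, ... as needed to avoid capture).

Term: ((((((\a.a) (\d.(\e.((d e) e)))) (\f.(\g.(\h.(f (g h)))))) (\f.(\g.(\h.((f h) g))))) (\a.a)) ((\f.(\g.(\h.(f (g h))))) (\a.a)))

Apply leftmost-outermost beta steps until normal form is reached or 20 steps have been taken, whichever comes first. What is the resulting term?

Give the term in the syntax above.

Step 0: ((((((\a.a) (\d.(\e.((d e) e)))) (\f.(\g.(\h.(f (g h)))))) (\f.(\g.(\h.((f h) g))))) (\a.a)) ((\f.(\g.(\h.(f (g h))))) (\a.a)))
Step 1: (((((\d.(\e.((d e) e))) (\f.(\g.(\h.(f (g h)))))) (\f.(\g.(\h.((f h) g))))) (\a.a)) ((\f.(\g.(\h.(f (g h))))) (\a.a)))
Step 2: ((((\e.(((\f.(\g.(\h.(f (g h))))) e) e)) (\f.(\g.(\h.((f h) g))))) (\a.a)) ((\f.(\g.(\h.(f (g h))))) (\a.a)))
Step 3: (((((\f.(\g.(\h.(f (g h))))) (\f.(\g.(\h.((f h) g))))) (\f.(\g.(\h.((f h) g))))) (\a.a)) ((\f.(\g.(\h.(f (g h))))) (\a.a)))
Step 4: ((((\g.(\h.((\f.(\g.(\h.((f h) g)))) (g h)))) (\f.(\g.(\h.((f h) g))))) (\a.a)) ((\f.(\g.(\h.(f (g h))))) (\a.a)))
Step 5: (((\h.((\f.(\g.(\h.((f h) g)))) ((\f.(\g.(\h.((f h) g)))) h))) (\a.a)) ((\f.(\g.(\h.(f (g h))))) (\a.a)))
Step 6: (((\f.(\g.(\h.((f h) g)))) ((\f.(\g.(\h.((f h) g)))) (\a.a))) ((\f.(\g.(\h.(f (g h))))) (\a.a)))
Step 7: ((\g.(\h.((((\f.(\g.(\h.((f h) g)))) (\a.a)) h) g))) ((\f.(\g.(\h.(f (g h))))) (\a.a)))
Step 8: (\h.((((\f.(\g.(\h.((f h) g)))) (\a.a)) h) ((\f.(\g.(\h.(f (g h))))) (\a.a))))
Step 9: (\h.(((\g.(\h.(((\a.a) h) g))) h) ((\f.(\g.(\h.(f (g h))))) (\a.a))))
Step 10: (\h.((\i.(((\a.a) i) h)) ((\f.(\g.(\h.(f (g h))))) (\a.a))))
Step 11: (\h.(((\a.a) ((\f.(\g.(\h.(f (g h))))) (\a.a))) h))
Step 12: (\h.(((\f.(\g.(\h.(f (g h))))) (\a.a)) h))
Step 13: (\h.((\g.(\h.((\a.a) (g h)))) h))
Step 14: (\h.(\i.((\a.a) (h i))))
Step 15: (\h.(\i.(h i)))

Answer: (\h.(\i.(h i)))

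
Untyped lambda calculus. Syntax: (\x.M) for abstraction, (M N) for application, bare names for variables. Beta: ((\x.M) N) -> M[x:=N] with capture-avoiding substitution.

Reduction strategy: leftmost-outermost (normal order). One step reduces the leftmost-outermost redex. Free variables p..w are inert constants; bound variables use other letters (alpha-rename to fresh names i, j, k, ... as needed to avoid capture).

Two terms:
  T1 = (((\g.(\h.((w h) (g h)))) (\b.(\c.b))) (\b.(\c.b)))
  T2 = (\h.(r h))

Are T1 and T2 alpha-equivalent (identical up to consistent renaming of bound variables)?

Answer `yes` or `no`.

Term 1: (((\g.(\h.((w h) (g h)))) (\b.(\c.b))) (\b.(\c.b)))
Term 2: (\h.(r h))
Alpha-equivalence: compare structure up to binder renaming.
Result: False

Answer: no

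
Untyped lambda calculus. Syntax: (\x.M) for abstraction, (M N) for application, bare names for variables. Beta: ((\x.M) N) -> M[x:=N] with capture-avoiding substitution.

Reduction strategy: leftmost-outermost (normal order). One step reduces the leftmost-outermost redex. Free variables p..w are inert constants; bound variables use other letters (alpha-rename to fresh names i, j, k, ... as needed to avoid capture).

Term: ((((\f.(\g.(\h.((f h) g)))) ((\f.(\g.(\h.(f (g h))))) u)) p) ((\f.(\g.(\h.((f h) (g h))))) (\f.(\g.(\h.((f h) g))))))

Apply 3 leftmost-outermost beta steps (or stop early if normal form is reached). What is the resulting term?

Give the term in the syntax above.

Step 0: ((((\f.(\g.(\h.((f h) g)))) ((\f.(\g.(\h.(f (g h))))) u)) p) ((\f.(\g.(\h.((f h) (g h))))) (\f.(\g.(\h.((f h) g))))))
Step 1: (((\g.(\h.((((\f.(\g.(\h.(f (g h))))) u) h) g))) p) ((\f.(\g.(\h.((f h) (g h))))) (\f.(\g.(\h.((f h) g))))))
Step 2: ((\h.((((\f.(\g.(\h.(f (g h))))) u) h) p)) ((\f.(\g.(\h.((f h) (g h))))) (\f.(\g.(\h.((f h) g))))))
Step 3: ((((\f.(\g.(\h.(f (g h))))) u) ((\f.(\g.(\h.((f h) (g h))))) (\f.(\g.(\h.((f h) g)))))) p)

Answer: ((((\f.(\g.(\h.(f (g h))))) u) ((\f.(\g.(\h.((f h) (g h))))) (\f.(\g.(\h.((f h) g)))))) p)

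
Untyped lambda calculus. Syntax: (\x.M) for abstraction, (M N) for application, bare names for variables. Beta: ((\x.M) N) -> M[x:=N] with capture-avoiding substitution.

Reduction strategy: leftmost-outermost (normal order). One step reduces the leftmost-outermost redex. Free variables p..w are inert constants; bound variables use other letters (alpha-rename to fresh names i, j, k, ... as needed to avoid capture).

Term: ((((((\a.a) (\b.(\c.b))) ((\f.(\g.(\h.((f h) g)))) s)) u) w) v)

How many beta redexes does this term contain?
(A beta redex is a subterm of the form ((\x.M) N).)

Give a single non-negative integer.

Answer: 2

Derivation:
Term: ((((((\a.a) (\b.(\c.b))) ((\f.(\g.(\h.((f h) g)))) s)) u) w) v)
  Redex: ((\a.a) (\b.(\c.b)))
  Redex: ((\f.(\g.(\h.((f h) g)))) s)
Total redexes: 2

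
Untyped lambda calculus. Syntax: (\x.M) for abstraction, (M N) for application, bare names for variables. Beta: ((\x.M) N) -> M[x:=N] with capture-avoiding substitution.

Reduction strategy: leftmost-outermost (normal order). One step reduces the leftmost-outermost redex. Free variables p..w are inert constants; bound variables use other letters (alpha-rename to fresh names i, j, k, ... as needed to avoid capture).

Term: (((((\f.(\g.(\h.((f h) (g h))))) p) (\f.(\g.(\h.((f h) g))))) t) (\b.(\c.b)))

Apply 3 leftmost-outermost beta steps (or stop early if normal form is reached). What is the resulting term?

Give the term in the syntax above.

Step 0: (((((\f.(\g.(\h.((f h) (g h))))) p) (\f.(\g.(\h.((f h) g))))) t) (\b.(\c.b)))
Step 1: ((((\g.(\h.((p h) (g h)))) (\f.(\g.(\h.((f h) g))))) t) (\b.(\c.b)))
Step 2: (((\h.((p h) ((\f.(\g.(\h.((f h) g)))) h))) t) (\b.(\c.b)))
Step 3: (((p t) ((\f.(\g.(\h.((f h) g)))) t)) (\b.(\c.b)))

Answer: (((p t) ((\f.(\g.(\h.((f h) g)))) t)) (\b.(\c.b)))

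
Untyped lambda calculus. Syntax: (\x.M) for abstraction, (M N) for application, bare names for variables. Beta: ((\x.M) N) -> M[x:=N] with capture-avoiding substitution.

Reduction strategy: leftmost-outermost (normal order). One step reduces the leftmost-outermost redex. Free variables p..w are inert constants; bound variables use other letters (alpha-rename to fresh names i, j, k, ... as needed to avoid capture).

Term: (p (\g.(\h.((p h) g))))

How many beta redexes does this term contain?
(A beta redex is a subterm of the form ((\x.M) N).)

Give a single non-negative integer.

Answer: 0

Derivation:
Term: (p (\g.(\h.((p h) g))))
  (no redexes)
Total redexes: 0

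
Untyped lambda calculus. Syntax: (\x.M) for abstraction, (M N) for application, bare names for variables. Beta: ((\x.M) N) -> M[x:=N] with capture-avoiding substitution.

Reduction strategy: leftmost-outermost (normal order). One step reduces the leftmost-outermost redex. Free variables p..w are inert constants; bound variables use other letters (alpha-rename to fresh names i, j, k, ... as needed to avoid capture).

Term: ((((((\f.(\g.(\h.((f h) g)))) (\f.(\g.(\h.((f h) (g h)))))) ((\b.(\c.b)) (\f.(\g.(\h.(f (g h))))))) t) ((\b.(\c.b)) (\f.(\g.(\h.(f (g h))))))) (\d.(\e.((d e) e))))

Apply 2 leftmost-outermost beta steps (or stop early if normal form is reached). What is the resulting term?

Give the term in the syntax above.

Answer: ((((\h.(((\f.(\g.(\h.((f h) (g h))))) h) ((\b.(\c.b)) (\f.(\g.(\h.(f (g h)))))))) t) ((\b.(\c.b)) (\f.(\g.(\h.(f (g h))))))) (\d.(\e.((d e) e))))

Derivation:
Step 0: ((((((\f.(\g.(\h.((f h) g)))) (\f.(\g.(\h.((f h) (g h)))))) ((\b.(\c.b)) (\f.(\g.(\h.(f (g h))))))) t) ((\b.(\c.b)) (\f.(\g.(\h.(f (g h))))))) (\d.(\e.((d e) e))))
Step 1: (((((\g.(\h.(((\f.(\g.(\h.((f h) (g h))))) h) g))) ((\b.(\c.b)) (\f.(\g.(\h.(f (g h))))))) t) ((\b.(\c.b)) (\f.(\g.(\h.(f (g h))))))) (\d.(\e.((d e) e))))
Step 2: ((((\h.(((\f.(\g.(\h.((f h) (g h))))) h) ((\b.(\c.b)) (\f.(\g.(\h.(f (g h)))))))) t) ((\b.(\c.b)) (\f.(\g.(\h.(f (g h))))))) (\d.(\e.((d e) e))))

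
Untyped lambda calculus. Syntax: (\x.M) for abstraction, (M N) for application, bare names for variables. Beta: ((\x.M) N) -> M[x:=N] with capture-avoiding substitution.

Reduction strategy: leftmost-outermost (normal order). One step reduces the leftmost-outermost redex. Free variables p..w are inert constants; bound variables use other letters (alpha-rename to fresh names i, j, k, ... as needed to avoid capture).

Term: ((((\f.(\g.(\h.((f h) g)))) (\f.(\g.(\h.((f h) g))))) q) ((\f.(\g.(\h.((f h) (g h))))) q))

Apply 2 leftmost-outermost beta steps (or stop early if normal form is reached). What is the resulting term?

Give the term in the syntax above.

Step 0: ((((\f.(\g.(\h.((f h) g)))) (\f.(\g.(\h.((f h) g))))) q) ((\f.(\g.(\h.((f h) (g h))))) q))
Step 1: (((\g.(\h.(((\f.(\g.(\h.((f h) g)))) h) g))) q) ((\f.(\g.(\h.((f h) (g h))))) q))
Step 2: ((\h.(((\f.(\g.(\h.((f h) g)))) h) q)) ((\f.(\g.(\h.((f h) (g h))))) q))

Answer: ((\h.(((\f.(\g.(\h.((f h) g)))) h) q)) ((\f.(\g.(\h.((f h) (g h))))) q))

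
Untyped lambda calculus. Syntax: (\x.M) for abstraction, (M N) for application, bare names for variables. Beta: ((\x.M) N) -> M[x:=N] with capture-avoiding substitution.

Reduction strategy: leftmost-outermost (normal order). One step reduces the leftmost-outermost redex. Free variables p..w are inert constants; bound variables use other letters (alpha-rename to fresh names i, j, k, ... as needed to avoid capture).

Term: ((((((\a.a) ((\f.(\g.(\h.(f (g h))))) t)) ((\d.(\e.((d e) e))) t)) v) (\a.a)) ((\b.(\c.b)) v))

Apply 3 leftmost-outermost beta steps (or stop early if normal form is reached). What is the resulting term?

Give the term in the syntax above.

Answer: ((((\h.(t (((\d.(\e.((d e) e))) t) h))) v) (\a.a)) ((\b.(\c.b)) v))

Derivation:
Step 0: ((((((\a.a) ((\f.(\g.(\h.(f (g h))))) t)) ((\d.(\e.((d e) e))) t)) v) (\a.a)) ((\b.(\c.b)) v))
Step 1: ((((((\f.(\g.(\h.(f (g h))))) t) ((\d.(\e.((d e) e))) t)) v) (\a.a)) ((\b.(\c.b)) v))
Step 2: (((((\g.(\h.(t (g h)))) ((\d.(\e.((d e) e))) t)) v) (\a.a)) ((\b.(\c.b)) v))
Step 3: ((((\h.(t (((\d.(\e.((d e) e))) t) h))) v) (\a.a)) ((\b.(\c.b)) v))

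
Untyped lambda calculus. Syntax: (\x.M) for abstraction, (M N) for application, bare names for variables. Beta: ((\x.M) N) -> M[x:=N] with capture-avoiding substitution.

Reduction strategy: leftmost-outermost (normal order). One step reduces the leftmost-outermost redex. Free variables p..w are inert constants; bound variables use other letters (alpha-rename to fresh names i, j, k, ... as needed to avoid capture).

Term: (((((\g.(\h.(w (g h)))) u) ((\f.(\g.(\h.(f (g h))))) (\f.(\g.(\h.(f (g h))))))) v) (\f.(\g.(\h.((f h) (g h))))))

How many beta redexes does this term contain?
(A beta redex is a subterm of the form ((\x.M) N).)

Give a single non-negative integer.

Term: (((((\g.(\h.(w (g h)))) u) ((\f.(\g.(\h.(f (g h))))) (\f.(\g.(\h.(f (g h))))))) v) (\f.(\g.(\h.((f h) (g h))))))
  Redex: ((\g.(\h.(w (g h)))) u)
  Redex: ((\f.(\g.(\h.(f (g h))))) (\f.(\g.(\h.(f (g h))))))
Total redexes: 2

Answer: 2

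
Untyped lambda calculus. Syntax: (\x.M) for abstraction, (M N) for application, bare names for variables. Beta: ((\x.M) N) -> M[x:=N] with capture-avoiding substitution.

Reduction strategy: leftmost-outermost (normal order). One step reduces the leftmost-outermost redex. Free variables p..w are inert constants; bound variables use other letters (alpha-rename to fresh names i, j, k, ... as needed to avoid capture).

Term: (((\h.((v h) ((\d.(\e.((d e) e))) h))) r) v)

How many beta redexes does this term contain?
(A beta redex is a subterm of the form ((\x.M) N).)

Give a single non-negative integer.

Term: (((\h.((v h) ((\d.(\e.((d e) e))) h))) r) v)
  Redex: ((\h.((v h) ((\d.(\e.((d e) e))) h))) r)
  Redex: ((\d.(\e.((d e) e))) h)
Total redexes: 2

Answer: 2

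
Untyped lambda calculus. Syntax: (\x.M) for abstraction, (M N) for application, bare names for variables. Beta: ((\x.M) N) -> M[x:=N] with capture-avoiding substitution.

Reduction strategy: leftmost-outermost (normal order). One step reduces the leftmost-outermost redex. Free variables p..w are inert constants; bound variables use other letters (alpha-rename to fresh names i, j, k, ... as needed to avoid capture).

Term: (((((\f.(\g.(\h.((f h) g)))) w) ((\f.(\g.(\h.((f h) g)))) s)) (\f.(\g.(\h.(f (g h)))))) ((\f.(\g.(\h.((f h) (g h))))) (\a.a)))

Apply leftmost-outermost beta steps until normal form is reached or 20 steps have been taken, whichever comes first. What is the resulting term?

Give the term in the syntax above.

Answer: (((w (\f.(\g.(\h.(f (g h)))))) (\g.(\h.((s h) g)))) (\g.(\h.(h (g h)))))

Derivation:
Step 0: (((((\f.(\g.(\h.((f h) g)))) w) ((\f.(\g.(\h.((f h) g)))) s)) (\f.(\g.(\h.(f (g h)))))) ((\f.(\g.(\h.((f h) (g h))))) (\a.a)))
Step 1: ((((\g.(\h.((w h) g))) ((\f.(\g.(\h.((f h) g)))) s)) (\f.(\g.(\h.(f (g h)))))) ((\f.(\g.(\h.((f h) (g h))))) (\a.a)))
Step 2: (((\h.((w h) ((\f.(\g.(\h.((f h) g)))) s))) (\f.(\g.(\h.(f (g h)))))) ((\f.(\g.(\h.((f h) (g h))))) (\a.a)))
Step 3: (((w (\f.(\g.(\h.(f (g h)))))) ((\f.(\g.(\h.((f h) g)))) s)) ((\f.(\g.(\h.((f h) (g h))))) (\a.a)))
Step 4: (((w (\f.(\g.(\h.(f (g h)))))) (\g.(\h.((s h) g)))) ((\f.(\g.(\h.((f h) (g h))))) (\a.a)))
Step 5: (((w (\f.(\g.(\h.(f (g h)))))) (\g.(\h.((s h) g)))) (\g.(\h.(((\a.a) h) (g h)))))
Step 6: (((w (\f.(\g.(\h.(f (g h)))))) (\g.(\h.((s h) g)))) (\g.(\h.(h (g h)))))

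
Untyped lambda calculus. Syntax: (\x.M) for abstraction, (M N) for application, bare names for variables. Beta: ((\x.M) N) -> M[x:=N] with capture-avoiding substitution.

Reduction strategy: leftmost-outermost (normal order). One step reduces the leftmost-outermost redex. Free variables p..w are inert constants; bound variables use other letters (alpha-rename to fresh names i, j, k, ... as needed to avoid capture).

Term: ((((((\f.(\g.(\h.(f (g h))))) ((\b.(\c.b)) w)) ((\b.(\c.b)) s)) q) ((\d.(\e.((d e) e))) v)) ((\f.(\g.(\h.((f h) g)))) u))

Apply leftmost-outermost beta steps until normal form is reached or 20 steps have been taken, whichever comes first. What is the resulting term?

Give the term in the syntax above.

Step 0: ((((((\f.(\g.(\h.(f (g h))))) ((\b.(\c.b)) w)) ((\b.(\c.b)) s)) q) ((\d.(\e.((d e) e))) v)) ((\f.(\g.(\h.((f h) g)))) u))
Step 1: (((((\g.(\h.(((\b.(\c.b)) w) (g h)))) ((\b.(\c.b)) s)) q) ((\d.(\e.((d e) e))) v)) ((\f.(\g.(\h.((f h) g)))) u))
Step 2: ((((\h.(((\b.(\c.b)) w) (((\b.(\c.b)) s) h))) q) ((\d.(\e.((d e) e))) v)) ((\f.(\g.(\h.((f h) g)))) u))
Step 3: (((((\b.(\c.b)) w) (((\b.(\c.b)) s) q)) ((\d.(\e.((d e) e))) v)) ((\f.(\g.(\h.((f h) g)))) u))
Step 4: ((((\c.w) (((\b.(\c.b)) s) q)) ((\d.(\e.((d e) e))) v)) ((\f.(\g.(\h.((f h) g)))) u))
Step 5: ((w ((\d.(\e.((d e) e))) v)) ((\f.(\g.(\h.((f h) g)))) u))
Step 6: ((w (\e.((v e) e))) ((\f.(\g.(\h.((f h) g)))) u))
Step 7: ((w (\e.((v e) e))) (\g.(\h.((u h) g))))

Answer: ((w (\e.((v e) e))) (\g.(\h.((u h) g))))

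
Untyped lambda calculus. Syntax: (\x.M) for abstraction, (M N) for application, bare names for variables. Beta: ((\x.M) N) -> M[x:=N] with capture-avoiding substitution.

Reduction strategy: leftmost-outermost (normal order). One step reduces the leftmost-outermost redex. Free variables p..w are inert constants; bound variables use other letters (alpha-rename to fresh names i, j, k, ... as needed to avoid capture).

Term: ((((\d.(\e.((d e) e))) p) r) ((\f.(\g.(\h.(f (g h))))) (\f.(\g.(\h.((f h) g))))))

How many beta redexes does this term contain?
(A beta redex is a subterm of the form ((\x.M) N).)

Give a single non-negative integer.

Answer: 2

Derivation:
Term: ((((\d.(\e.((d e) e))) p) r) ((\f.(\g.(\h.(f (g h))))) (\f.(\g.(\h.((f h) g))))))
  Redex: ((\d.(\e.((d e) e))) p)
  Redex: ((\f.(\g.(\h.(f (g h))))) (\f.(\g.(\h.((f h) g)))))
Total redexes: 2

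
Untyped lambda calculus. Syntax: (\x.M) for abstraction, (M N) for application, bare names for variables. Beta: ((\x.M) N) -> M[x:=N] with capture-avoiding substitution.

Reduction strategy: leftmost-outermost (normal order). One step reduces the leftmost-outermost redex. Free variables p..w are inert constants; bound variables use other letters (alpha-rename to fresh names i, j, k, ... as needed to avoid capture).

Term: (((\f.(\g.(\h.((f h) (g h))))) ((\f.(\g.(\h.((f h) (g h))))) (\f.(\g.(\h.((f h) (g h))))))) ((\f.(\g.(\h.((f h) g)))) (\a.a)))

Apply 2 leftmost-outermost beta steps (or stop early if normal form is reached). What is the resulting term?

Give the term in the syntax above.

Step 0: (((\f.(\g.(\h.((f h) (g h))))) ((\f.(\g.(\h.((f h) (g h))))) (\f.(\g.(\h.((f h) (g h))))))) ((\f.(\g.(\h.((f h) g)))) (\a.a)))
Step 1: ((\g.(\h.((((\f.(\g.(\h.((f h) (g h))))) (\f.(\g.(\h.((f h) (g h)))))) h) (g h)))) ((\f.(\g.(\h.((f h) g)))) (\a.a)))
Step 2: (\h.((((\f.(\g.(\h.((f h) (g h))))) (\f.(\g.(\h.((f h) (g h)))))) h) (((\f.(\g.(\h.((f h) g)))) (\a.a)) h)))

Answer: (\h.((((\f.(\g.(\h.((f h) (g h))))) (\f.(\g.(\h.((f h) (g h)))))) h) (((\f.(\g.(\h.((f h) g)))) (\a.a)) h)))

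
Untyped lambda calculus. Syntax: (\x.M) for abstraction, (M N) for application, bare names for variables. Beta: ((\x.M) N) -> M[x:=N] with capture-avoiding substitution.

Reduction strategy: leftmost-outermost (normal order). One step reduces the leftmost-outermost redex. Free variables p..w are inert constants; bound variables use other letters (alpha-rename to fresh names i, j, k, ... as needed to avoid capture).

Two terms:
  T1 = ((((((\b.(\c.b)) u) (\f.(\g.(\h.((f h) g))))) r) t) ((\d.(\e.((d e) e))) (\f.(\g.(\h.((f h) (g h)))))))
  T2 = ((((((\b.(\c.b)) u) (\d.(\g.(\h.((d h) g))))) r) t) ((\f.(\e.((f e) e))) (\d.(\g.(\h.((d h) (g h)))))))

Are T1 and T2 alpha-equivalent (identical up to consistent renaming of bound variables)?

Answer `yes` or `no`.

Term 1: ((((((\b.(\c.b)) u) (\f.(\g.(\h.((f h) g))))) r) t) ((\d.(\e.((d e) e))) (\f.(\g.(\h.((f h) (g h)))))))
Term 2: ((((((\b.(\c.b)) u) (\d.(\g.(\h.((d h) g))))) r) t) ((\f.(\e.((f e) e))) (\d.(\g.(\h.((d h) (g h)))))))
Alpha-equivalence: compare structure up to binder renaming.
Result: True

Answer: yes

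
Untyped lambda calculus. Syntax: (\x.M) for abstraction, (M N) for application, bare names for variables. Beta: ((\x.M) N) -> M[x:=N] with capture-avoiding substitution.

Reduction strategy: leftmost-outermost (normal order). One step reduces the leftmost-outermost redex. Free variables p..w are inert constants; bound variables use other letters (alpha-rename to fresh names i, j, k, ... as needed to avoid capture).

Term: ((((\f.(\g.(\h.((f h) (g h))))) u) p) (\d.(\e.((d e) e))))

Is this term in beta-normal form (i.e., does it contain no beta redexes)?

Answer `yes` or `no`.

Term: ((((\f.(\g.(\h.((f h) (g h))))) u) p) (\d.(\e.((d e) e))))
Found 1 beta redex(es).

Answer: no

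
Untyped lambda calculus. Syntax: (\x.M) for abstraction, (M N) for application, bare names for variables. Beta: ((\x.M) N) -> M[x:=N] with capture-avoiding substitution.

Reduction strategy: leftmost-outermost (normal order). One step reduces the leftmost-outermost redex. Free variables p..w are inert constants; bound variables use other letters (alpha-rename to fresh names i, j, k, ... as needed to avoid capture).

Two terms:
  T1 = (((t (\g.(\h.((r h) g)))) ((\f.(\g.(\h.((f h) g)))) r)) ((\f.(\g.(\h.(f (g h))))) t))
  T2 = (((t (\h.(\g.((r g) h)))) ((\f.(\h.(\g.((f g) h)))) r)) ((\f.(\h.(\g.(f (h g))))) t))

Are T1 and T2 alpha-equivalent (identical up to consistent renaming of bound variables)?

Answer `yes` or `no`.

Answer: yes

Derivation:
Term 1: (((t (\g.(\h.((r h) g)))) ((\f.(\g.(\h.((f h) g)))) r)) ((\f.(\g.(\h.(f (g h))))) t))
Term 2: (((t (\h.(\g.((r g) h)))) ((\f.(\h.(\g.((f g) h)))) r)) ((\f.(\h.(\g.(f (h g))))) t))
Alpha-equivalence: compare structure up to binder renaming.
Result: True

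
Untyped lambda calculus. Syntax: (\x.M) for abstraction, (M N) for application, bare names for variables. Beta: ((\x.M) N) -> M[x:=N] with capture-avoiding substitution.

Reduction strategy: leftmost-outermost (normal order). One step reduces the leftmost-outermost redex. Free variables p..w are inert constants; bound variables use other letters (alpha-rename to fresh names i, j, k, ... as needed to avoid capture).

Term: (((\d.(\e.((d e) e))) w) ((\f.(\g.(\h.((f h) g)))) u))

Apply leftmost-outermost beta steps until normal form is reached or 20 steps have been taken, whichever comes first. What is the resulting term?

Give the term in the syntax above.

Step 0: (((\d.(\e.((d e) e))) w) ((\f.(\g.(\h.((f h) g)))) u))
Step 1: ((\e.((w e) e)) ((\f.(\g.(\h.((f h) g)))) u))
Step 2: ((w ((\f.(\g.(\h.((f h) g)))) u)) ((\f.(\g.(\h.((f h) g)))) u))
Step 3: ((w (\g.(\h.((u h) g)))) ((\f.(\g.(\h.((f h) g)))) u))
Step 4: ((w (\g.(\h.((u h) g)))) (\g.(\h.((u h) g))))

Answer: ((w (\g.(\h.((u h) g)))) (\g.(\h.((u h) g))))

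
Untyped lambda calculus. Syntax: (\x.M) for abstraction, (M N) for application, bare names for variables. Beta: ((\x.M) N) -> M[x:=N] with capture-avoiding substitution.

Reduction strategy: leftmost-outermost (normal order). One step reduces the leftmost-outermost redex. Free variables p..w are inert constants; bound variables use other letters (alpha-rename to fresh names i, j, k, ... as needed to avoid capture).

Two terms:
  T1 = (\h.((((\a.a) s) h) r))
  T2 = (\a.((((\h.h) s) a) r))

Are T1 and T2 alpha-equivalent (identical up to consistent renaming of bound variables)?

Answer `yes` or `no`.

Answer: yes

Derivation:
Term 1: (\h.((((\a.a) s) h) r))
Term 2: (\a.((((\h.h) s) a) r))
Alpha-equivalence: compare structure up to binder renaming.
Result: True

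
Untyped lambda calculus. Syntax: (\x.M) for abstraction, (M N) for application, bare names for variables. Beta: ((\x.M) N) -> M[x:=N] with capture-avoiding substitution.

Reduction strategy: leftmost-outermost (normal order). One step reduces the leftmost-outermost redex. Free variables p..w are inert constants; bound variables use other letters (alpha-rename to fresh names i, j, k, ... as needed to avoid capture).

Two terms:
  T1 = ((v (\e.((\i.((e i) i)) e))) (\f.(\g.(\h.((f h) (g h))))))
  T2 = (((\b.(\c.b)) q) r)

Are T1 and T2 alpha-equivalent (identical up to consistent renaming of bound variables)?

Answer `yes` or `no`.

Answer: no

Derivation:
Term 1: ((v (\e.((\i.((e i) i)) e))) (\f.(\g.(\h.((f h) (g h))))))
Term 2: (((\b.(\c.b)) q) r)
Alpha-equivalence: compare structure up to binder renaming.
Result: False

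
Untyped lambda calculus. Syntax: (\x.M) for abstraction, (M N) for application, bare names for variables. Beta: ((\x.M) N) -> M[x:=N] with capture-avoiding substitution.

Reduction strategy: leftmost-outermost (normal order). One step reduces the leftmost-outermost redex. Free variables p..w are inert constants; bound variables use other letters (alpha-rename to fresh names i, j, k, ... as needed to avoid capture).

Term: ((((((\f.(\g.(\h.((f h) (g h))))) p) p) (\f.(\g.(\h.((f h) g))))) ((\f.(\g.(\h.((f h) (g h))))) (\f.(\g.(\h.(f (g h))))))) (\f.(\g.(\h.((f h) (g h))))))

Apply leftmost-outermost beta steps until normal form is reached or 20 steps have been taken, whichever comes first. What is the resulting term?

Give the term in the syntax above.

Answer: ((((p (\f.(\g.(\h.((f h) g))))) (p (\f.(\g.(\h.((f h) g)))))) (\g.(\h.(\i.(h ((g h) i)))))) (\f.(\g.(\h.((f h) (g h))))))

Derivation:
Step 0: ((((((\f.(\g.(\h.((f h) (g h))))) p) p) (\f.(\g.(\h.((f h) g))))) ((\f.(\g.(\h.((f h) (g h))))) (\f.(\g.(\h.(f (g h))))))) (\f.(\g.(\h.((f h) (g h))))))
Step 1: (((((\g.(\h.((p h) (g h)))) p) (\f.(\g.(\h.((f h) g))))) ((\f.(\g.(\h.((f h) (g h))))) (\f.(\g.(\h.(f (g h))))))) (\f.(\g.(\h.((f h) (g h))))))
Step 2: ((((\h.((p h) (p h))) (\f.(\g.(\h.((f h) g))))) ((\f.(\g.(\h.((f h) (g h))))) (\f.(\g.(\h.(f (g h))))))) (\f.(\g.(\h.((f h) (g h))))))
Step 3: ((((p (\f.(\g.(\h.((f h) g))))) (p (\f.(\g.(\h.((f h) g)))))) ((\f.(\g.(\h.((f h) (g h))))) (\f.(\g.(\h.(f (g h))))))) (\f.(\g.(\h.((f h) (g h))))))
Step 4: ((((p (\f.(\g.(\h.((f h) g))))) (p (\f.(\g.(\h.((f h) g)))))) (\g.(\h.(((\f.(\g.(\h.(f (g h))))) h) (g h))))) (\f.(\g.(\h.((f h) (g h))))))
Step 5: ((((p (\f.(\g.(\h.((f h) g))))) (p (\f.(\g.(\h.((f h) g)))))) (\g.(\h.((\g.(\i.(h (g i)))) (g h))))) (\f.(\g.(\h.((f h) (g h))))))
Step 6: ((((p (\f.(\g.(\h.((f h) g))))) (p (\f.(\g.(\h.((f h) g)))))) (\g.(\h.(\i.(h ((g h) i)))))) (\f.(\g.(\h.((f h) (g h))))))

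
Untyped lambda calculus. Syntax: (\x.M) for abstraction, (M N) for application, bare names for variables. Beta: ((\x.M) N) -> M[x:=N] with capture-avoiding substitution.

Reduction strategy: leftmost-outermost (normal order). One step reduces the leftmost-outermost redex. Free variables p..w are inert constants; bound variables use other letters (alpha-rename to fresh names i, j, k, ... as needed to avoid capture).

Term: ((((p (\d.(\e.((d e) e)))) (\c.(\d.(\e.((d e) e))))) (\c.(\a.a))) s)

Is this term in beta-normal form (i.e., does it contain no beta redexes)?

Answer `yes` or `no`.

Answer: yes

Derivation:
Term: ((((p (\d.(\e.((d e) e)))) (\c.(\d.(\e.((d e) e))))) (\c.(\a.a))) s)
No beta redexes found.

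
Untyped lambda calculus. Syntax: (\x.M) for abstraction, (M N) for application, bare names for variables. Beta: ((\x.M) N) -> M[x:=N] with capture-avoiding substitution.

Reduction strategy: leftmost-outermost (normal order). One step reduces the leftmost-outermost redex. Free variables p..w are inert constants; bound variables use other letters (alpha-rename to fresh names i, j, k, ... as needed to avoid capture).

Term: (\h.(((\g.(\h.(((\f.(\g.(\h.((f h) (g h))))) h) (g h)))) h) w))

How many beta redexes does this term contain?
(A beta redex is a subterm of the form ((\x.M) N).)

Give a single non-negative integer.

Term: (\h.(((\g.(\h.(((\f.(\g.(\h.((f h) (g h))))) h) (g h)))) h) w))
  Redex: ((\g.(\h.(((\f.(\g.(\h.((f h) (g h))))) h) (g h)))) h)
  Redex: ((\f.(\g.(\h.((f h) (g h))))) h)
Total redexes: 2

Answer: 2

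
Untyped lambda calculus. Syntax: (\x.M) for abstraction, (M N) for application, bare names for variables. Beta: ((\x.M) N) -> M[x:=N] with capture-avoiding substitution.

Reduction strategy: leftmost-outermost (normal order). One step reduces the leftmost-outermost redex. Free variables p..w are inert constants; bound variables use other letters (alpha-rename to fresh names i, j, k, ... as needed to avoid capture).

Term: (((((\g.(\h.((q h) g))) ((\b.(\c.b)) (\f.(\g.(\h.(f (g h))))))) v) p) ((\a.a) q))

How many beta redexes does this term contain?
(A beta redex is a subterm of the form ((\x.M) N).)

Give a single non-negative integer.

Term: (((((\g.(\h.((q h) g))) ((\b.(\c.b)) (\f.(\g.(\h.(f (g h))))))) v) p) ((\a.a) q))
  Redex: ((\g.(\h.((q h) g))) ((\b.(\c.b)) (\f.(\g.(\h.(f (g h)))))))
  Redex: ((\b.(\c.b)) (\f.(\g.(\h.(f (g h))))))
  Redex: ((\a.a) q)
Total redexes: 3

Answer: 3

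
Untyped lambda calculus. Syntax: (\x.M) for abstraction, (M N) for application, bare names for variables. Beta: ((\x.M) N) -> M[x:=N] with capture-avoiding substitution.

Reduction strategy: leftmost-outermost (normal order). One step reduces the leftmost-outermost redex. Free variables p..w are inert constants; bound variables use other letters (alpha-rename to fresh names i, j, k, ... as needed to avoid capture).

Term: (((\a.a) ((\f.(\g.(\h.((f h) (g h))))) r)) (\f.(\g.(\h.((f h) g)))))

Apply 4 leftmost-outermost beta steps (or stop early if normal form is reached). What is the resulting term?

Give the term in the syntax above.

Step 0: (((\a.a) ((\f.(\g.(\h.((f h) (g h))))) r)) (\f.(\g.(\h.((f h) g)))))
Step 1: (((\f.(\g.(\h.((f h) (g h))))) r) (\f.(\g.(\h.((f h) g)))))
Step 2: ((\g.(\h.((r h) (g h)))) (\f.(\g.(\h.((f h) g)))))
Step 3: (\h.((r h) ((\f.(\g.(\h.((f h) g)))) h)))
Step 4: (\h.((r h) (\g.(\i.((h i) g)))))

Answer: (\h.((r h) (\g.(\i.((h i) g)))))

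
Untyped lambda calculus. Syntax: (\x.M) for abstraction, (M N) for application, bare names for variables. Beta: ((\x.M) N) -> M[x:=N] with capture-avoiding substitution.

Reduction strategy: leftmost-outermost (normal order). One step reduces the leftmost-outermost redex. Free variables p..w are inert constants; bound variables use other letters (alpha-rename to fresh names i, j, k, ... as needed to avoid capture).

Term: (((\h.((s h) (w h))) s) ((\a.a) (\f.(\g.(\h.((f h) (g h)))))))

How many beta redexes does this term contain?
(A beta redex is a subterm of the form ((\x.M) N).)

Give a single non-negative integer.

Answer: 2

Derivation:
Term: (((\h.((s h) (w h))) s) ((\a.a) (\f.(\g.(\h.((f h) (g h)))))))
  Redex: ((\h.((s h) (w h))) s)
  Redex: ((\a.a) (\f.(\g.(\h.((f h) (g h))))))
Total redexes: 2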